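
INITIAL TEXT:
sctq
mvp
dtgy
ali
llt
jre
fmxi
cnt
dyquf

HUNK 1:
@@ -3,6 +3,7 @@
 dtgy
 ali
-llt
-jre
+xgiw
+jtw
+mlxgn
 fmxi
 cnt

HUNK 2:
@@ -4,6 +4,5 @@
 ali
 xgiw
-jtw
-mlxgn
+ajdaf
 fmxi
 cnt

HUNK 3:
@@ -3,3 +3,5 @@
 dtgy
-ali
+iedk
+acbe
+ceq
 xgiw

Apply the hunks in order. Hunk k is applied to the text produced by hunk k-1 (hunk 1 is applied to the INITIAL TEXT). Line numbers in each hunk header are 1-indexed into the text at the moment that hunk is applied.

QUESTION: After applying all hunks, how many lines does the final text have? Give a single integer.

Answer: 11

Derivation:
Hunk 1: at line 3 remove [llt,jre] add [xgiw,jtw,mlxgn] -> 10 lines: sctq mvp dtgy ali xgiw jtw mlxgn fmxi cnt dyquf
Hunk 2: at line 4 remove [jtw,mlxgn] add [ajdaf] -> 9 lines: sctq mvp dtgy ali xgiw ajdaf fmxi cnt dyquf
Hunk 3: at line 3 remove [ali] add [iedk,acbe,ceq] -> 11 lines: sctq mvp dtgy iedk acbe ceq xgiw ajdaf fmxi cnt dyquf
Final line count: 11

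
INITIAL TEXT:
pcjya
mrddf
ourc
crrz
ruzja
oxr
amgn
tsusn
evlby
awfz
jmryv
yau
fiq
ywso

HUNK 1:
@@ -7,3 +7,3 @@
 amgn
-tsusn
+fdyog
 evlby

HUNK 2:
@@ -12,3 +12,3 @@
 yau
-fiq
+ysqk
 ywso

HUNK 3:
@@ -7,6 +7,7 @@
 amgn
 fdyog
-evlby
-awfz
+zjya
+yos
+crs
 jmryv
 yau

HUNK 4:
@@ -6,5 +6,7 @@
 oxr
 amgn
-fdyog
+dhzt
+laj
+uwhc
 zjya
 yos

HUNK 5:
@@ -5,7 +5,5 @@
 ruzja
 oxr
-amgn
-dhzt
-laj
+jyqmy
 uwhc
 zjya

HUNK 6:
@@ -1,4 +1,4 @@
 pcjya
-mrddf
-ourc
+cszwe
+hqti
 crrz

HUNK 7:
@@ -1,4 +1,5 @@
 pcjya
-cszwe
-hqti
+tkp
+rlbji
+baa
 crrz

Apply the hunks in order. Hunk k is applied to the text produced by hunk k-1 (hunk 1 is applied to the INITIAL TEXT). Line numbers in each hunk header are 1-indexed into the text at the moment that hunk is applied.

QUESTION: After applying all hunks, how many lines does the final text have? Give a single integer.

Hunk 1: at line 7 remove [tsusn] add [fdyog] -> 14 lines: pcjya mrddf ourc crrz ruzja oxr amgn fdyog evlby awfz jmryv yau fiq ywso
Hunk 2: at line 12 remove [fiq] add [ysqk] -> 14 lines: pcjya mrddf ourc crrz ruzja oxr amgn fdyog evlby awfz jmryv yau ysqk ywso
Hunk 3: at line 7 remove [evlby,awfz] add [zjya,yos,crs] -> 15 lines: pcjya mrddf ourc crrz ruzja oxr amgn fdyog zjya yos crs jmryv yau ysqk ywso
Hunk 4: at line 6 remove [fdyog] add [dhzt,laj,uwhc] -> 17 lines: pcjya mrddf ourc crrz ruzja oxr amgn dhzt laj uwhc zjya yos crs jmryv yau ysqk ywso
Hunk 5: at line 5 remove [amgn,dhzt,laj] add [jyqmy] -> 15 lines: pcjya mrddf ourc crrz ruzja oxr jyqmy uwhc zjya yos crs jmryv yau ysqk ywso
Hunk 6: at line 1 remove [mrddf,ourc] add [cszwe,hqti] -> 15 lines: pcjya cszwe hqti crrz ruzja oxr jyqmy uwhc zjya yos crs jmryv yau ysqk ywso
Hunk 7: at line 1 remove [cszwe,hqti] add [tkp,rlbji,baa] -> 16 lines: pcjya tkp rlbji baa crrz ruzja oxr jyqmy uwhc zjya yos crs jmryv yau ysqk ywso
Final line count: 16

Answer: 16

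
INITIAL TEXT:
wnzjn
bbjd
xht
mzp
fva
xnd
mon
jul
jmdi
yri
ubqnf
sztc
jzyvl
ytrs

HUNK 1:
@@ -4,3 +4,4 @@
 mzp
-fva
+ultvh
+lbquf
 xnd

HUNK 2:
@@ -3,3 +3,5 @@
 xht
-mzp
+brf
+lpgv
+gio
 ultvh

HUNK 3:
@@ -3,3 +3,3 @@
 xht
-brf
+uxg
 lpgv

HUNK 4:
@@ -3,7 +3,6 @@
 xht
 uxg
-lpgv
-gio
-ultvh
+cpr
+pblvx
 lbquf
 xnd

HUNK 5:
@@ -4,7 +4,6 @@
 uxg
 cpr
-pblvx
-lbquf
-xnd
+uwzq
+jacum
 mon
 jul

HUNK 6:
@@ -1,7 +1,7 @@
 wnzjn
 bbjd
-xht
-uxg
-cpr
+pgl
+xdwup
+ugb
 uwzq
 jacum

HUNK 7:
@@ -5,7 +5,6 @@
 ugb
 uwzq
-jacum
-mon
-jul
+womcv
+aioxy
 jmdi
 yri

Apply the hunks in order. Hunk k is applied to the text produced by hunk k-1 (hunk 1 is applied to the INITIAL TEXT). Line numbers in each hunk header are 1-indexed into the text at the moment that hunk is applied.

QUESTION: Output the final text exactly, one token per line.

Answer: wnzjn
bbjd
pgl
xdwup
ugb
uwzq
womcv
aioxy
jmdi
yri
ubqnf
sztc
jzyvl
ytrs

Derivation:
Hunk 1: at line 4 remove [fva] add [ultvh,lbquf] -> 15 lines: wnzjn bbjd xht mzp ultvh lbquf xnd mon jul jmdi yri ubqnf sztc jzyvl ytrs
Hunk 2: at line 3 remove [mzp] add [brf,lpgv,gio] -> 17 lines: wnzjn bbjd xht brf lpgv gio ultvh lbquf xnd mon jul jmdi yri ubqnf sztc jzyvl ytrs
Hunk 3: at line 3 remove [brf] add [uxg] -> 17 lines: wnzjn bbjd xht uxg lpgv gio ultvh lbquf xnd mon jul jmdi yri ubqnf sztc jzyvl ytrs
Hunk 4: at line 3 remove [lpgv,gio,ultvh] add [cpr,pblvx] -> 16 lines: wnzjn bbjd xht uxg cpr pblvx lbquf xnd mon jul jmdi yri ubqnf sztc jzyvl ytrs
Hunk 5: at line 4 remove [pblvx,lbquf,xnd] add [uwzq,jacum] -> 15 lines: wnzjn bbjd xht uxg cpr uwzq jacum mon jul jmdi yri ubqnf sztc jzyvl ytrs
Hunk 6: at line 1 remove [xht,uxg,cpr] add [pgl,xdwup,ugb] -> 15 lines: wnzjn bbjd pgl xdwup ugb uwzq jacum mon jul jmdi yri ubqnf sztc jzyvl ytrs
Hunk 7: at line 5 remove [jacum,mon,jul] add [womcv,aioxy] -> 14 lines: wnzjn bbjd pgl xdwup ugb uwzq womcv aioxy jmdi yri ubqnf sztc jzyvl ytrs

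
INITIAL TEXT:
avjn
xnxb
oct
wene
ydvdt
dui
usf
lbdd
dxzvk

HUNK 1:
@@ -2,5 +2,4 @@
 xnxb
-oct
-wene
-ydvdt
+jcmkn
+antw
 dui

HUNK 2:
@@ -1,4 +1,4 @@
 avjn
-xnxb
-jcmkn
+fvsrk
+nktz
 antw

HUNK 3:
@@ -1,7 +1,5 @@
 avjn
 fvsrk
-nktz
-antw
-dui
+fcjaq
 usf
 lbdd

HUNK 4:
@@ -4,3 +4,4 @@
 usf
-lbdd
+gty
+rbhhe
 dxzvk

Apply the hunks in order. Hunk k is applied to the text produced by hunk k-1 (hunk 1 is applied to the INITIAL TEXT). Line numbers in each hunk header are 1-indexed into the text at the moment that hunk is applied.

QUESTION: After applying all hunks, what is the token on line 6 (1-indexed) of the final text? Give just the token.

Answer: rbhhe

Derivation:
Hunk 1: at line 2 remove [oct,wene,ydvdt] add [jcmkn,antw] -> 8 lines: avjn xnxb jcmkn antw dui usf lbdd dxzvk
Hunk 2: at line 1 remove [xnxb,jcmkn] add [fvsrk,nktz] -> 8 lines: avjn fvsrk nktz antw dui usf lbdd dxzvk
Hunk 3: at line 1 remove [nktz,antw,dui] add [fcjaq] -> 6 lines: avjn fvsrk fcjaq usf lbdd dxzvk
Hunk 4: at line 4 remove [lbdd] add [gty,rbhhe] -> 7 lines: avjn fvsrk fcjaq usf gty rbhhe dxzvk
Final line 6: rbhhe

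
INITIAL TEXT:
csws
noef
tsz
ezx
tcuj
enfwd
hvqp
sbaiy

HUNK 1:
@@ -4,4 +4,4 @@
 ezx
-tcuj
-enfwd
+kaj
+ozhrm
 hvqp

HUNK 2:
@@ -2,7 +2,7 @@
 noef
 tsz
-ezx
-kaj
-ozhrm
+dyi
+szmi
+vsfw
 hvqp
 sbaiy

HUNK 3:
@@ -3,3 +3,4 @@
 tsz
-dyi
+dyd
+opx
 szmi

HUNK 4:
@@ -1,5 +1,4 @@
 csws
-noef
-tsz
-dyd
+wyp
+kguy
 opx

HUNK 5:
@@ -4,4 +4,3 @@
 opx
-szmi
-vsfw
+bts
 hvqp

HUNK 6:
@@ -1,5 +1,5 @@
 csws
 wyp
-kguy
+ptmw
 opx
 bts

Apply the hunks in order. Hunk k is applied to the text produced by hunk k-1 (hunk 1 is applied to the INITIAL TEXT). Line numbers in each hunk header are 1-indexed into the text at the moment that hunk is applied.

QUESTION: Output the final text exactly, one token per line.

Hunk 1: at line 4 remove [tcuj,enfwd] add [kaj,ozhrm] -> 8 lines: csws noef tsz ezx kaj ozhrm hvqp sbaiy
Hunk 2: at line 2 remove [ezx,kaj,ozhrm] add [dyi,szmi,vsfw] -> 8 lines: csws noef tsz dyi szmi vsfw hvqp sbaiy
Hunk 3: at line 3 remove [dyi] add [dyd,opx] -> 9 lines: csws noef tsz dyd opx szmi vsfw hvqp sbaiy
Hunk 4: at line 1 remove [noef,tsz,dyd] add [wyp,kguy] -> 8 lines: csws wyp kguy opx szmi vsfw hvqp sbaiy
Hunk 5: at line 4 remove [szmi,vsfw] add [bts] -> 7 lines: csws wyp kguy opx bts hvqp sbaiy
Hunk 6: at line 1 remove [kguy] add [ptmw] -> 7 lines: csws wyp ptmw opx bts hvqp sbaiy

Answer: csws
wyp
ptmw
opx
bts
hvqp
sbaiy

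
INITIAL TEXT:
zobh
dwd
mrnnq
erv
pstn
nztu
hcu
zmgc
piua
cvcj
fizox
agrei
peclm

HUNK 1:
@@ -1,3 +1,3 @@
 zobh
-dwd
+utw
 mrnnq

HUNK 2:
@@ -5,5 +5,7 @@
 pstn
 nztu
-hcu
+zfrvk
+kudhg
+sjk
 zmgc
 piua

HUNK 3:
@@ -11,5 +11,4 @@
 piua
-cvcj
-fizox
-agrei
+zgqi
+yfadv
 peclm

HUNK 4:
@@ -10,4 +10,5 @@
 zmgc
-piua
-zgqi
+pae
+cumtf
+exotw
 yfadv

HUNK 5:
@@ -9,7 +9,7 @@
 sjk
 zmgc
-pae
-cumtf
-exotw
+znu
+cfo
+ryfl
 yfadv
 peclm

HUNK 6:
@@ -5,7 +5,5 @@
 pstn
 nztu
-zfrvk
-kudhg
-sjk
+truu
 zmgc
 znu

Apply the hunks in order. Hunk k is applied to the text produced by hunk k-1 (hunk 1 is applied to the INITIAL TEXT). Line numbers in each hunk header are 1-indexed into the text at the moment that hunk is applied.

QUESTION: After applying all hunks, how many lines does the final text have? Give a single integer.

Answer: 13

Derivation:
Hunk 1: at line 1 remove [dwd] add [utw] -> 13 lines: zobh utw mrnnq erv pstn nztu hcu zmgc piua cvcj fizox agrei peclm
Hunk 2: at line 5 remove [hcu] add [zfrvk,kudhg,sjk] -> 15 lines: zobh utw mrnnq erv pstn nztu zfrvk kudhg sjk zmgc piua cvcj fizox agrei peclm
Hunk 3: at line 11 remove [cvcj,fizox,agrei] add [zgqi,yfadv] -> 14 lines: zobh utw mrnnq erv pstn nztu zfrvk kudhg sjk zmgc piua zgqi yfadv peclm
Hunk 4: at line 10 remove [piua,zgqi] add [pae,cumtf,exotw] -> 15 lines: zobh utw mrnnq erv pstn nztu zfrvk kudhg sjk zmgc pae cumtf exotw yfadv peclm
Hunk 5: at line 9 remove [pae,cumtf,exotw] add [znu,cfo,ryfl] -> 15 lines: zobh utw mrnnq erv pstn nztu zfrvk kudhg sjk zmgc znu cfo ryfl yfadv peclm
Hunk 6: at line 5 remove [zfrvk,kudhg,sjk] add [truu] -> 13 lines: zobh utw mrnnq erv pstn nztu truu zmgc znu cfo ryfl yfadv peclm
Final line count: 13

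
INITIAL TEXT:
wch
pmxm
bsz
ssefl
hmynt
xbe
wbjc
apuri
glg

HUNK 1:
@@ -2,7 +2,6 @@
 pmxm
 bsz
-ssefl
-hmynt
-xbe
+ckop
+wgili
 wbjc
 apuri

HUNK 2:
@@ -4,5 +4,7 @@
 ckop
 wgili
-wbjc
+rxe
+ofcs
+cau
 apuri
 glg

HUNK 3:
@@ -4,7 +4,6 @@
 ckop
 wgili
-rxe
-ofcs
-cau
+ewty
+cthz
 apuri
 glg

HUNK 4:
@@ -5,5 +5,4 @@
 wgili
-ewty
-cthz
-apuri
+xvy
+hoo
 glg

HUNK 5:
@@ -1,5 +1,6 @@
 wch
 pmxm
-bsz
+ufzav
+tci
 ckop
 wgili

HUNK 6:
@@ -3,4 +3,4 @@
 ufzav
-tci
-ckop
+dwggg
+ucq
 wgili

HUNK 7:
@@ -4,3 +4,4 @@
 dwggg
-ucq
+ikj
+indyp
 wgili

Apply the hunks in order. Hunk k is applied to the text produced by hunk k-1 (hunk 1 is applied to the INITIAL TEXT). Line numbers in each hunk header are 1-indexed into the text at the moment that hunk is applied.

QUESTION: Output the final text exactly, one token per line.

Hunk 1: at line 2 remove [ssefl,hmynt,xbe] add [ckop,wgili] -> 8 lines: wch pmxm bsz ckop wgili wbjc apuri glg
Hunk 2: at line 4 remove [wbjc] add [rxe,ofcs,cau] -> 10 lines: wch pmxm bsz ckop wgili rxe ofcs cau apuri glg
Hunk 3: at line 4 remove [rxe,ofcs,cau] add [ewty,cthz] -> 9 lines: wch pmxm bsz ckop wgili ewty cthz apuri glg
Hunk 4: at line 5 remove [ewty,cthz,apuri] add [xvy,hoo] -> 8 lines: wch pmxm bsz ckop wgili xvy hoo glg
Hunk 5: at line 1 remove [bsz] add [ufzav,tci] -> 9 lines: wch pmxm ufzav tci ckop wgili xvy hoo glg
Hunk 6: at line 3 remove [tci,ckop] add [dwggg,ucq] -> 9 lines: wch pmxm ufzav dwggg ucq wgili xvy hoo glg
Hunk 7: at line 4 remove [ucq] add [ikj,indyp] -> 10 lines: wch pmxm ufzav dwggg ikj indyp wgili xvy hoo glg

Answer: wch
pmxm
ufzav
dwggg
ikj
indyp
wgili
xvy
hoo
glg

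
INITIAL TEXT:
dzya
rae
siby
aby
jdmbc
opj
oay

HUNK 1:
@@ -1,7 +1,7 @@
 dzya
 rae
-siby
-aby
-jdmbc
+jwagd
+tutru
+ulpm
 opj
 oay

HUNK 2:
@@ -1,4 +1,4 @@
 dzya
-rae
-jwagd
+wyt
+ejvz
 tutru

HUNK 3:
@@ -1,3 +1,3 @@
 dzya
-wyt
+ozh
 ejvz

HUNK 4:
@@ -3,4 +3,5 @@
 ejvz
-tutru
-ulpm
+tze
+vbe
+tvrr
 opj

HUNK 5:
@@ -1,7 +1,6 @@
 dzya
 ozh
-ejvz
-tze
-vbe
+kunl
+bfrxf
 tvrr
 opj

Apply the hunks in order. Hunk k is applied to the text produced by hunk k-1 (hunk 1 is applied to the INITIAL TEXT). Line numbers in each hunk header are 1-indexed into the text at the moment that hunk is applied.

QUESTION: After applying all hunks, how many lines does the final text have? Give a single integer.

Hunk 1: at line 1 remove [siby,aby,jdmbc] add [jwagd,tutru,ulpm] -> 7 lines: dzya rae jwagd tutru ulpm opj oay
Hunk 2: at line 1 remove [rae,jwagd] add [wyt,ejvz] -> 7 lines: dzya wyt ejvz tutru ulpm opj oay
Hunk 3: at line 1 remove [wyt] add [ozh] -> 7 lines: dzya ozh ejvz tutru ulpm opj oay
Hunk 4: at line 3 remove [tutru,ulpm] add [tze,vbe,tvrr] -> 8 lines: dzya ozh ejvz tze vbe tvrr opj oay
Hunk 5: at line 1 remove [ejvz,tze,vbe] add [kunl,bfrxf] -> 7 lines: dzya ozh kunl bfrxf tvrr opj oay
Final line count: 7

Answer: 7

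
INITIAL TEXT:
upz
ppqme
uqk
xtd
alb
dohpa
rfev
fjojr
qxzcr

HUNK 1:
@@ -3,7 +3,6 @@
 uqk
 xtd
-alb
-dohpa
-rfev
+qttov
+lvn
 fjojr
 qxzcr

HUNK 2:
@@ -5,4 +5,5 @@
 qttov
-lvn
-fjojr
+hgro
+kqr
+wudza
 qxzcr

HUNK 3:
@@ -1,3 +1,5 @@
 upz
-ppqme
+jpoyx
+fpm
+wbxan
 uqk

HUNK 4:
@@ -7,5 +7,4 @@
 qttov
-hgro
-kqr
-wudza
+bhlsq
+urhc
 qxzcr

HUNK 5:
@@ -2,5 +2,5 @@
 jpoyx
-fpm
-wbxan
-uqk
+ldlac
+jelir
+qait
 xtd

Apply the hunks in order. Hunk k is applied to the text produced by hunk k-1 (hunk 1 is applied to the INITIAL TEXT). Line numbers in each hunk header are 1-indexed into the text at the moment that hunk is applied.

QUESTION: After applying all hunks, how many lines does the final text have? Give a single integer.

Answer: 10

Derivation:
Hunk 1: at line 3 remove [alb,dohpa,rfev] add [qttov,lvn] -> 8 lines: upz ppqme uqk xtd qttov lvn fjojr qxzcr
Hunk 2: at line 5 remove [lvn,fjojr] add [hgro,kqr,wudza] -> 9 lines: upz ppqme uqk xtd qttov hgro kqr wudza qxzcr
Hunk 3: at line 1 remove [ppqme] add [jpoyx,fpm,wbxan] -> 11 lines: upz jpoyx fpm wbxan uqk xtd qttov hgro kqr wudza qxzcr
Hunk 4: at line 7 remove [hgro,kqr,wudza] add [bhlsq,urhc] -> 10 lines: upz jpoyx fpm wbxan uqk xtd qttov bhlsq urhc qxzcr
Hunk 5: at line 2 remove [fpm,wbxan,uqk] add [ldlac,jelir,qait] -> 10 lines: upz jpoyx ldlac jelir qait xtd qttov bhlsq urhc qxzcr
Final line count: 10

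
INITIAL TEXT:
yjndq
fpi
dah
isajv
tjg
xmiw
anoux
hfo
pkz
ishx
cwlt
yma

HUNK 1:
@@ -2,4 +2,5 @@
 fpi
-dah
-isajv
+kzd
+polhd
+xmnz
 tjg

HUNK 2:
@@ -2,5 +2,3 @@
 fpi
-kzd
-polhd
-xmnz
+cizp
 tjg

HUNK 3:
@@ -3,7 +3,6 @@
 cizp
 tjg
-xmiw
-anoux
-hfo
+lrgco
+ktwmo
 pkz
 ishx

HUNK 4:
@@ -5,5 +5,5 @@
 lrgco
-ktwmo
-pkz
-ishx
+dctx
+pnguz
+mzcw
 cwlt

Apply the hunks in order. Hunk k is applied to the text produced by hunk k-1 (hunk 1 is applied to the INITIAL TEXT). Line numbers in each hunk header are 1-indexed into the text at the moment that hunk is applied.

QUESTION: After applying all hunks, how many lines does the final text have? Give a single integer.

Answer: 10

Derivation:
Hunk 1: at line 2 remove [dah,isajv] add [kzd,polhd,xmnz] -> 13 lines: yjndq fpi kzd polhd xmnz tjg xmiw anoux hfo pkz ishx cwlt yma
Hunk 2: at line 2 remove [kzd,polhd,xmnz] add [cizp] -> 11 lines: yjndq fpi cizp tjg xmiw anoux hfo pkz ishx cwlt yma
Hunk 3: at line 3 remove [xmiw,anoux,hfo] add [lrgco,ktwmo] -> 10 lines: yjndq fpi cizp tjg lrgco ktwmo pkz ishx cwlt yma
Hunk 4: at line 5 remove [ktwmo,pkz,ishx] add [dctx,pnguz,mzcw] -> 10 lines: yjndq fpi cizp tjg lrgco dctx pnguz mzcw cwlt yma
Final line count: 10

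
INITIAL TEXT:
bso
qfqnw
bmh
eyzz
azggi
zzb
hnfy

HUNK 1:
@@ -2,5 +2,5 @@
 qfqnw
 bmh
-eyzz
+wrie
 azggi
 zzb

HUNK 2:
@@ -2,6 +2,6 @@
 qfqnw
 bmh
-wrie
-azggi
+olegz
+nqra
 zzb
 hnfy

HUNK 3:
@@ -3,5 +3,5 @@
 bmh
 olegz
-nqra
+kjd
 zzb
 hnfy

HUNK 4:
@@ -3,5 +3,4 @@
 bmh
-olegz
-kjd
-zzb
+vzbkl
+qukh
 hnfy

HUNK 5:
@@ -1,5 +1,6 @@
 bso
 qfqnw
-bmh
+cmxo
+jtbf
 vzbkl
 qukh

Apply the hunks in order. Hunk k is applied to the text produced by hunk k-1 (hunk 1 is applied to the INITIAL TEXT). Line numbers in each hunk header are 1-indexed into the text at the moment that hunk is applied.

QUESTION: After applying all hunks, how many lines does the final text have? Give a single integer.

Answer: 7

Derivation:
Hunk 1: at line 2 remove [eyzz] add [wrie] -> 7 lines: bso qfqnw bmh wrie azggi zzb hnfy
Hunk 2: at line 2 remove [wrie,azggi] add [olegz,nqra] -> 7 lines: bso qfqnw bmh olegz nqra zzb hnfy
Hunk 3: at line 3 remove [nqra] add [kjd] -> 7 lines: bso qfqnw bmh olegz kjd zzb hnfy
Hunk 4: at line 3 remove [olegz,kjd,zzb] add [vzbkl,qukh] -> 6 lines: bso qfqnw bmh vzbkl qukh hnfy
Hunk 5: at line 1 remove [bmh] add [cmxo,jtbf] -> 7 lines: bso qfqnw cmxo jtbf vzbkl qukh hnfy
Final line count: 7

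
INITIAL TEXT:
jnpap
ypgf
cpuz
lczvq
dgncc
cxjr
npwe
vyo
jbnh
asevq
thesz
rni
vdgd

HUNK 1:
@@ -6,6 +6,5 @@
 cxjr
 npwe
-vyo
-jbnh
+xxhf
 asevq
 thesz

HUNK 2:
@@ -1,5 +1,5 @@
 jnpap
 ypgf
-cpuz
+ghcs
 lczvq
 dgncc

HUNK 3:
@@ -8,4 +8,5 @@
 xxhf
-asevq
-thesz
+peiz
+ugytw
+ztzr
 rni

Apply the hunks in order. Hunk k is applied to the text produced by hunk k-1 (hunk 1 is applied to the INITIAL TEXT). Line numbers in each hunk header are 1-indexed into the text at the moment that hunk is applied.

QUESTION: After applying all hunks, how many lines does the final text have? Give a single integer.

Answer: 13

Derivation:
Hunk 1: at line 6 remove [vyo,jbnh] add [xxhf] -> 12 lines: jnpap ypgf cpuz lczvq dgncc cxjr npwe xxhf asevq thesz rni vdgd
Hunk 2: at line 1 remove [cpuz] add [ghcs] -> 12 lines: jnpap ypgf ghcs lczvq dgncc cxjr npwe xxhf asevq thesz rni vdgd
Hunk 3: at line 8 remove [asevq,thesz] add [peiz,ugytw,ztzr] -> 13 lines: jnpap ypgf ghcs lczvq dgncc cxjr npwe xxhf peiz ugytw ztzr rni vdgd
Final line count: 13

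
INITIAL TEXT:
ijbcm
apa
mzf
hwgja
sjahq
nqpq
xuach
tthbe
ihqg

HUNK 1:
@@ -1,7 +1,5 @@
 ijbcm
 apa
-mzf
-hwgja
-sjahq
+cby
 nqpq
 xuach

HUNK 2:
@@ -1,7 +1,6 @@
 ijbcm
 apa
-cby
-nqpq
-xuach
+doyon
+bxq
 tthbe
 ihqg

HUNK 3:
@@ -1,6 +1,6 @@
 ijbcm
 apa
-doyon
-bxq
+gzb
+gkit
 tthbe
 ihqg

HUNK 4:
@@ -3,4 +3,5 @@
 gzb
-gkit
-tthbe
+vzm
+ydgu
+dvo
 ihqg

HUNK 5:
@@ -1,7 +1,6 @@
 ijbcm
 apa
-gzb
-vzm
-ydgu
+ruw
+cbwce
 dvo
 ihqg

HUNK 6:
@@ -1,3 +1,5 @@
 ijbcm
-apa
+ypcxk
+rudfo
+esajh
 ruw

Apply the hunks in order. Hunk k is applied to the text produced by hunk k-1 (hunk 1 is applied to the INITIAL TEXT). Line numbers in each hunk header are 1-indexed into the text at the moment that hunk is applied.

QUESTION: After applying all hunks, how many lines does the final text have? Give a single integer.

Answer: 8

Derivation:
Hunk 1: at line 1 remove [mzf,hwgja,sjahq] add [cby] -> 7 lines: ijbcm apa cby nqpq xuach tthbe ihqg
Hunk 2: at line 1 remove [cby,nqpq,xuach] add [doyon,bxq] -> 6 lines: ijbcm apa doyon bxq tthbe ihqg
Hunk 3: at line 1 remove [doyon,bxq] add [gzb,gkit] -> 6 lines: ijbcm apa gzb gkit tthbe ihqg
Hunk 4: at line 3 remove [gkit,tthbe] add [vzm,ydgu,dvo] -> 7 lines: ijbcm apa gzb vzm ydgu dvo ihqg
Hunk 5: at line 1 remove [gzb,vzm,ydgu] add [ruw,cbwce] -> 6 lines: ijbcm apa ruw cbwce dvo ihqg
Hunk 6: at line 1 remove [apa] add [ypcxk,rudfo,esajh] -> 8 lines: ijbcm ypcxk rudfo esajh ruw cbwce dvo ihqg
Final line count: 8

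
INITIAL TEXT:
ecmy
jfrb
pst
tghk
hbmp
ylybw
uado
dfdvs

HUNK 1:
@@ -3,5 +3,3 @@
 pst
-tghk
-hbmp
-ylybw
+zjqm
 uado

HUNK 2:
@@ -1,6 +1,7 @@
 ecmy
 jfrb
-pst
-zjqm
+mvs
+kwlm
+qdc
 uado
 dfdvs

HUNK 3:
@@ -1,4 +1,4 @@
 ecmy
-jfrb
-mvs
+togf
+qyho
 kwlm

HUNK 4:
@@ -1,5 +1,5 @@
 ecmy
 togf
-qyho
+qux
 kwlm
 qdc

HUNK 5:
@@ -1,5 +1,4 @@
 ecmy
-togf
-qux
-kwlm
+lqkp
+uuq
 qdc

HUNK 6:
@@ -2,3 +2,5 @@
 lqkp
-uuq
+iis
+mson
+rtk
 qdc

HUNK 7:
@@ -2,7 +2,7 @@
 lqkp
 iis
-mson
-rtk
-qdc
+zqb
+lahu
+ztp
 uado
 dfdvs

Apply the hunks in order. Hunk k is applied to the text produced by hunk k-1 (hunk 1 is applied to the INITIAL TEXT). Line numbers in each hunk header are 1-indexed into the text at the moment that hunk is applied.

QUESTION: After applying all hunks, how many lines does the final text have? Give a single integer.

Hunk 1: at line 3 remove [tghk,hbmp,ylybw] add [zjqm] -> 6 lines: ecmy jfrb pst zjqm uado dfdvs
Hunk 2: at line 1 remove [pst,zjqm] add [mvs,kwlm,qdc] -> 7 lines: ecmy jfrb mvs kwlm qdc uado dfdvs
Hunk 3: at line 1 remove [jfrb,mvs] add [togf,qyho] -> 7 lines: ecmy togf qyho kwlm qdc uado dfdvs
Hunk 4: at line 1 remove [qyho] add [qux] -> 7 lines: ecmy togf qux kwlm qdc uado dfdvs
Hunk 5: at line 1 remove [togf,qux,kwlm] add [lqkp,uuq] -> 6 lines: ecmy lqkp uuq qdc uado dfdvs
Hunk 6: at line 2 remove [uuq] add [iis,mson,rtk] -> 8 lines: ecmy lqkp iis mson rtk qdc uado dfdvs
Hunk 7: at line 2 remove [mson,rtk,qdc] add [zqb,lahu,ztp] -> 8 lines: ecmy lqkp iis zqb lahu ztp uado dfdvs
Final line count: 8

Answer: 8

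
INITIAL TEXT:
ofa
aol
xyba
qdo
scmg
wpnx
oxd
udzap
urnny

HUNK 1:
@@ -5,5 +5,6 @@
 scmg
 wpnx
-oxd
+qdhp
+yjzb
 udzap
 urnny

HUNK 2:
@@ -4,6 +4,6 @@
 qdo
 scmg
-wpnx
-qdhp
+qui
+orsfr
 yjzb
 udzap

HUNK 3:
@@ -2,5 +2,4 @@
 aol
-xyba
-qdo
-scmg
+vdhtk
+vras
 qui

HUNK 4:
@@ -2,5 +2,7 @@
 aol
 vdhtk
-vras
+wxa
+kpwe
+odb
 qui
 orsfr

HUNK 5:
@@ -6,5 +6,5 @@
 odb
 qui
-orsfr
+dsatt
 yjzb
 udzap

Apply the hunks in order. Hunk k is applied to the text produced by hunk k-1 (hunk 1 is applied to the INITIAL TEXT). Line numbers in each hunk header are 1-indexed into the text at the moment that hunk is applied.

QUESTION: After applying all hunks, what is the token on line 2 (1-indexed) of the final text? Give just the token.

Hunk 1: at line 5 remove [oxd] add [qdhp,yjzb] -> 10 lines: ofa aol xyba qdo scmg wpnx qdhp yjzb udzap urnny
Hunk 2: at line 4 remove [wpnx,qdhp] add [qui,orsfr] -> 10 lines: ofa aol xyba qdo scmg qui orsfr yjzb udzap urnny
Hunk 3: at line 2 remove [xyba,qdo,scmg] add [vdhtk,vras] -> 9 lines: ofa aol vdhtk vras qui orsfr yjzb udzap urnny
Hunk 4: at line 2 remove [vras] add [wxa,kpwe,odb] -> 11 lines: ofa aol vdhtk wxa kpwe odb qui orsfr yjzb udzap urnny
Hunk 5: at line 6 remove [orsfr] add [dsatt] -> 11 lines: ofa aol vdhtk wxa kpwe odb qui dsatt yjzb udzap urnny
Final line 2: aol

Answer: aol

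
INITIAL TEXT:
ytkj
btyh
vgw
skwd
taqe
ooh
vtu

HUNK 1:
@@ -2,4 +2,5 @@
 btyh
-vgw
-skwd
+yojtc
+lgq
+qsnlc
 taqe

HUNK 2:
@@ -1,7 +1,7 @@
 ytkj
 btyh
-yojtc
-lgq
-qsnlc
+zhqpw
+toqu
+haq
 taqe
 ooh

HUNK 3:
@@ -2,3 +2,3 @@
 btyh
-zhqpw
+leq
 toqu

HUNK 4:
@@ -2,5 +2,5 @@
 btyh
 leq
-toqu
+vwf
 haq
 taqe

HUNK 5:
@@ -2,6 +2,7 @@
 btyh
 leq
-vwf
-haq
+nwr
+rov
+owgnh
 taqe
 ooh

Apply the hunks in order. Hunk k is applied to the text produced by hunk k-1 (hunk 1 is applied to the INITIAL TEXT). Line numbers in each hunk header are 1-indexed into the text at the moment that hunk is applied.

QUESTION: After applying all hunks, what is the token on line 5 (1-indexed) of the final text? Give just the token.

Answer: rov

Derivation:
Hunk 1: at line 2 remove [vgw,skwd] add [yojtc,lgq,qsnlc] -> 8 lines: ytkj btyh yojtc lgq qsnlc taqe ooh vtu
Hunk 2: at line 1 remove [yojtc,lgq,qsnlc] add [zhqpw,toqu,haq] -> 8 lines: ytkj btyh zhqpw toqu haq taqe ooh vtu
Hunk 3: at line 2 remove [zhqpw] add [leq] -> 8 lines: ytkj btyh leq toqu haq taqe ooh vtu
Hunk 4: at line 2 remove [toqu] add [vwf] -> 8 lines: ytkj btyh leq vwf haq taqe ooh vtu
Hunk 5: at line 2 remove [vwf,haq] add [nwr,rov,owgnh] -> 9 lines: ytkj btyh leq nwr rov owgnh taqe ooh vtu
Final line 5: rov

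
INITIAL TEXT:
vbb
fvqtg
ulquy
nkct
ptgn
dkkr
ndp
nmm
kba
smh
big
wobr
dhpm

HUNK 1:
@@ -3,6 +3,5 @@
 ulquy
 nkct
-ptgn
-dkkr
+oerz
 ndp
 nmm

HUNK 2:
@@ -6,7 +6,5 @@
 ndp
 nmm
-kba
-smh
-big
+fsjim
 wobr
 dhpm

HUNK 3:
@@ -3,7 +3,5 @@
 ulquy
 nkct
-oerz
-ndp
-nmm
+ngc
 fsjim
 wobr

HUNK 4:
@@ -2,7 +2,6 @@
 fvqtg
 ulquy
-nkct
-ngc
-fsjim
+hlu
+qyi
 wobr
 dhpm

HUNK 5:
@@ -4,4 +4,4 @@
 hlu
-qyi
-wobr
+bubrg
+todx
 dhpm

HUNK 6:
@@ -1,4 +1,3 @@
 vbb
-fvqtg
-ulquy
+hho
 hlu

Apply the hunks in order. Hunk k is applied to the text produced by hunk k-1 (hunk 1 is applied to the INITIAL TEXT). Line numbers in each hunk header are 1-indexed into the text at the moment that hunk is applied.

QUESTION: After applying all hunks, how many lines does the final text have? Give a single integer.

Answer: 6

Derivation:
Hunk 1: at line 3 remove [ptgn,dkkr] add [oerz] -> 12 lines: vbb fvqtg ulquy nkct oerz ndp nmm kba smh big wobr dhpm
Hunk 2: at line 6 remove [kba,smh,big] add [fsjim] -> 10 lines: vbb fvqtg ulquy nkct oerz ndp nmm fsjim wobr dhpm
Hunk 3: at line 3 remove [oerz,ndp,nmm] add [ngc] -> 8 lines: vbb fvqtg ulquy nkct ngc fsjim wobr dhpm
Hunk 4: at line 2 remove [nkct,ngc,fsjim] add [hlu,qyi] -> 7 lines: vbb fvqtg ulquy hlu qyi wobr dhpm
Hunk 5: at line 4 remove [qyi,wobr] add [bubrg,todx] -> 7 lines: vbb fvqtg ulquy hlu bubrg todx dhpm
Hunk 6: at line 1 remove [fvqtg,ulquy] add [hho] -> 6 lines: vbb hho hlu bubrg todx dhpm
Final line count: 6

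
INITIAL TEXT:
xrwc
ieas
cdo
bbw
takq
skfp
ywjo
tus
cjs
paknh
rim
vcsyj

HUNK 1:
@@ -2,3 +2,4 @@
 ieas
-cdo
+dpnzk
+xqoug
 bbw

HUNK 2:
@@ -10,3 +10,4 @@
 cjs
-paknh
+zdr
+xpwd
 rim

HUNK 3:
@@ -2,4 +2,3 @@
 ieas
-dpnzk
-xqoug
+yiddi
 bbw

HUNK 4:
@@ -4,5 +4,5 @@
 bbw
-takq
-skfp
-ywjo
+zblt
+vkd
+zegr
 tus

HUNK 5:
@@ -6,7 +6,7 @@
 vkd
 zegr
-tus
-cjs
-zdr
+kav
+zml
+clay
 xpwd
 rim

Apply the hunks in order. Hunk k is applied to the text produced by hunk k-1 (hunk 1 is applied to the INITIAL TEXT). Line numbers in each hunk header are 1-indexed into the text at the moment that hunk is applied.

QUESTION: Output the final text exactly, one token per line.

Answer: xrwc
ieas
yiddi
bbw
zblt
vkd
zegr
kav
zml
clay
xpwd
rim
vcsyj

Derivation:
Hunk 1: at line 2 remove [cdo] add [dpnzk,xqoug] -> 13 lines: xrwc ieas dpnzk xqoug bbw takq skfp ywjo tus cjs paknh rim vcsyj
Hunk 2: at line 10 remove [paknh] add [zdr,xpwd] -> 14 lines: xrwc ieas dpnzk xqoug bbw takq skfp ywjo tus cjs zdr xpwd rim vcsyj
Hunk 3: at line 2 remove [dpnzk,xqoug] add [yiddi] -> 13 lines: xrwc ieas yiddi bbw takq skfp ywjo tus cjs zdr xpwd rim vcsyj
Hunk 4: at line 4 remove [takq,skfp,ywjo] add [zblt,vkd,zegr] -> 13 lines: xrwc ieas yiddi bbw zblt vkd zegr tus cjs zdr xpwd rim vcsyj
Hunk 5: at line 6 remove [tus,cjs,zdr] add [kav,zml,clay] -> 13 lines: xrwc ieas yiddi bbw zblt vkd zegr kav zml clay xpwd rim vcsyj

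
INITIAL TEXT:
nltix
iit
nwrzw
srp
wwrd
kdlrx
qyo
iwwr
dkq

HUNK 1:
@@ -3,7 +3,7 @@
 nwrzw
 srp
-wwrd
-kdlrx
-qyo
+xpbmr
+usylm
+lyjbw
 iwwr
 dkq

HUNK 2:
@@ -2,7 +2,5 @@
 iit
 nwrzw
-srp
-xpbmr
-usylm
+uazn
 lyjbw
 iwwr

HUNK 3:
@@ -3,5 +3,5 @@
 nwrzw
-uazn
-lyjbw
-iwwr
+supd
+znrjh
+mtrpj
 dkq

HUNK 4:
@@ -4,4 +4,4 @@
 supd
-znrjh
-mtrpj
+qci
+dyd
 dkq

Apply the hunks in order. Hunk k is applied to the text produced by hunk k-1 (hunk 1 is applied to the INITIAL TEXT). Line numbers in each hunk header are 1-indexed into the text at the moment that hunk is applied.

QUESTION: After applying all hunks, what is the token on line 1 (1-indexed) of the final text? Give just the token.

Answer: nltix

Derivation:
Hunk 1: at line 3 remove [wwrd,kdlrx,qyo] add [xpbmr,usylm,lyjbw] -> 9 lines: nltix iit nwrzw srp xpbmr usylm lyjbw iwwr dkq
Hunk 2: at line 2 remove [srp,xpbmr,usylm] add [uazn] -> 7 lines: nltix iit nwrzw uazn lyjbw iwwr dkq
Hunk 3: at line 3 remove [uazn,lyjbw,iwwr] add [supd,znrjh,mtrpj] -> 7 lines: nltix iit nwrzw supd znrjh mtrpj dkq
Hunk 4: at line 4 remove [znrjh,mtrpj] add [qci,dyd] -> 7 lines: nltix iit nwrzw supd qci dyd dkq
Final line 1: nltix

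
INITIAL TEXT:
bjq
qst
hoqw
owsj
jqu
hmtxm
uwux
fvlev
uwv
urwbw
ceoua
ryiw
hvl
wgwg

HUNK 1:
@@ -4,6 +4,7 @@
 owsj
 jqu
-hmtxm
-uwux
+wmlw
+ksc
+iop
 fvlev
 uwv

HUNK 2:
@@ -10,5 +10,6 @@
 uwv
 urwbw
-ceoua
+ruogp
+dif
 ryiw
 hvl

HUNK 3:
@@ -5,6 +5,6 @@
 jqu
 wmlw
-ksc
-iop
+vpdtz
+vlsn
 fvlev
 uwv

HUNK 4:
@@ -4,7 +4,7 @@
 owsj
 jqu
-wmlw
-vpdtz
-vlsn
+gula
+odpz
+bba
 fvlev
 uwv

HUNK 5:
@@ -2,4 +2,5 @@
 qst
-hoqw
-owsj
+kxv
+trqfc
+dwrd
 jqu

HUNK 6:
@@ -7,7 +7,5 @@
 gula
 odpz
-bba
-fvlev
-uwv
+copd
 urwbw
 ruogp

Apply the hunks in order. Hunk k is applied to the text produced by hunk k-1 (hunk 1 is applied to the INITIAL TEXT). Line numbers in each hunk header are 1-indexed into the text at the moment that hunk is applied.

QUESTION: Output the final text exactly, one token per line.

Answer: bjq
qst
kxv
trqfc
dwrd
jqu
gula
odpz
copd
urwbw
ruogp
dif
ryiw
hvl
wgwg

Derivation:
Hunk 1: at line 4 remove [hmtxm,uwux] add [wmlw,ksc,iop] -> 15 lines: bjq qst hoqw owsj jqu wmlw ksc iop fvlev uwv urwbw ceoua ryiw hvl wgwg
Hunk 2: at line 10 remove [ceoua] add [ruogp,dif] -> 16 lines: bjq qst hoqw owsj jqu wmlw ksc iop fvlev uwv urwbw ruogp dif ryiw hvl wgwg
Hunk 3: at line 5 remove [ksc,iop] add [vpdtz,vlsn] -> 16 lines: bjq qst hoqw owsj jqu wmlw vpdtz vlsn fvlev uwv urwbw ruogp dif ryiw hvl wgwg
Hunk 4: at line 4 remove [wmlw,vpdtz,vlsn] add [gula,odpz,bba] -> 16 lines: bjq qst hoqw owsj jqu gula odpz bba fvlev uwv urwbw ruogp dif ryiw hvl wgwg
Hunk 5: at line 2 remove [hoqw,owsj] add [kxv,trqfc,dwrd] -> 17 lines: bjq qst kxv trqfc dwrd jqu gula odpz bba fvlev uwv urwbw ruogp dif ryiw hvl wgwg
Hunk 6: at line 7 remove [bba,fvlev,uwv] add [copd] -> 15 lines: bjq qst kxv trqfc dwrd jqu gula odpz copd urwbw ruogp dif ryiw hvl wgwg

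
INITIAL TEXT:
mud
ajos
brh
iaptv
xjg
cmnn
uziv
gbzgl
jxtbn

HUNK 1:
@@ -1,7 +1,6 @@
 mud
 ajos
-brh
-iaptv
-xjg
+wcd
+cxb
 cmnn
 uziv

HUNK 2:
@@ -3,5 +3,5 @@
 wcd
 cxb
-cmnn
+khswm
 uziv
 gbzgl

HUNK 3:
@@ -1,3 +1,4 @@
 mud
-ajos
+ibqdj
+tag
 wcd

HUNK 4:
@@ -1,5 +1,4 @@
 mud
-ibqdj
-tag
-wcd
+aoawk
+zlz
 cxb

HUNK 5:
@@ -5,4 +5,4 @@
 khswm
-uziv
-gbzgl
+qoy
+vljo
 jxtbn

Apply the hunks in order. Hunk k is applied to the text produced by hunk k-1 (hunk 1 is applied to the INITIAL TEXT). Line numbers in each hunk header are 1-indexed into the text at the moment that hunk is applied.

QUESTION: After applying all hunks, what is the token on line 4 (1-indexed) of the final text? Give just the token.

Answer: cxb

Derivation:
Hunk 1: at line 1 remove [brh,iaptv,xjg] add [wcd,cxb] -> 8 lines: mud ajos wcd cxb cmnn uziv gbzgl jxtbn
Hunk 2: at line 3 remove [cmnn] add [khswm] -> 8 lines: mud ajos wcd cxb khswm uziv gbzgl jxtbn
Hunk 3: at line 1 remove [ajos] add [ibqdj,tag] -> 9 lines: mud ibqdj tag wcd cxb khswm uziv gbzgl jxtbn
Hunk 4: at line 1 remove [ibqdj,tag,wcd] add [aoawk,zlz] -> 8 lines: mud aoawk zlz cxb khswm uziv gbzgl jxtbn
Hunk 5: at line 5 remove [uziv,gbzgl] add [qoy,vljo] -> 8 lines: mud aoawk zlz cxb khswm qoy vljo jxtbn
Final line 4: cxb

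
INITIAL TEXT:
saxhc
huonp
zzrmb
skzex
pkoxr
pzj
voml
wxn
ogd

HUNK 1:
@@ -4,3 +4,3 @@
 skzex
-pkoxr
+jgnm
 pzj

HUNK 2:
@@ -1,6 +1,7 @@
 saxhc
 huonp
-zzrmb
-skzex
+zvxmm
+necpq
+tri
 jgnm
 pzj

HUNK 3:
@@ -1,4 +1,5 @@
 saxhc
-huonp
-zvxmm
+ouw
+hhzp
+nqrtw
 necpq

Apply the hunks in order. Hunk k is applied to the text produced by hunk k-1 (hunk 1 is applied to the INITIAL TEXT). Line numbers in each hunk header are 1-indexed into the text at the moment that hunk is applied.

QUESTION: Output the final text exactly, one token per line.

Answer: saxhc
ouw
hhzp
nqrtw
necpq
tri
jgnm
pzj
voml
wxn
ogd

Derivation:
Hunk 1: at line 4 remove [pkoxr] add [jgnm] -> 9 lines: saxhc huonp zzrmb skzex jgnm pzj voml wxn ogd
Hunk 2: at line 1 remove [zzrmb,skzex] add [zvxmm,necpq,tri] -> 10 lines: saxhc huonp zvxmm necpq tri jgnm pzj voml wxn ogd
Hunk 3: at line 1 remove [huonp,zvxmm] add [ouw,hhzp,nqrtw] -> 11 lines: saxhc ouw hhzp nqrtw necpq tri jgnm pzj voml wxn ogd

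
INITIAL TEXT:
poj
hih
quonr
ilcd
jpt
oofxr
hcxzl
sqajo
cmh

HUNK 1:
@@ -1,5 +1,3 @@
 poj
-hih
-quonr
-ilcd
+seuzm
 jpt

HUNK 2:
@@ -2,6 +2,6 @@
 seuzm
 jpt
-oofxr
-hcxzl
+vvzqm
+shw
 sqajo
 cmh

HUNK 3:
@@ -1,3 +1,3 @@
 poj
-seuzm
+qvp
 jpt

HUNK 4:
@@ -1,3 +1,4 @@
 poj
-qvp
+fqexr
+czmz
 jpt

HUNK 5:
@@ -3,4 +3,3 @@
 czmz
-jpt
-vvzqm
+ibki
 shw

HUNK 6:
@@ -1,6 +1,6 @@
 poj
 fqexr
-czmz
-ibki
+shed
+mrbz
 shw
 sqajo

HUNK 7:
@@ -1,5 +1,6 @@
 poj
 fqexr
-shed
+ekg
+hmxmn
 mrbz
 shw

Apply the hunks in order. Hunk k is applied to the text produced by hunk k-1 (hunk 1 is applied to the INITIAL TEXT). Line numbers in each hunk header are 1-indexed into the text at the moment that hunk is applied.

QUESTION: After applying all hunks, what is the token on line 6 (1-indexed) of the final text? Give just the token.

Answer: shw

Derivation:
Hunk 1: at line 1 remove [hih,quonr,ilcd] add [seuzm] -> 7 lines: poj seuzm jpt oofxr hcxzl sqajo cmh
Hunk 2: at line 2 remove [oofxr,hcxzl] add [vvzqm,shw] -> 7 lines: poj seuzm jpt vvzqm shw sqajo cmh
Hunk 3: at line 1 remove [seuzm] add [qvp] -> 7 lines: poj qvp jpt vvzqm shw sqajo cmh
Hunk 4: at line 1 remove [qvp] add [fqexr,czmz] -> 8 lines: poj fqexr czmz jpt vvzqm shw sqajo cmh
Hunk 5: at line 3 remove [jpt,vvzqm] add [ibki] -> 7 lines: poj fqexr czmz ibki shw sqajo cmh
Hunk 6: at line 1 remove [czmz,ibki] add [shed,mrbz] -> 7 lines: poj fqexr shed mrbz shw sqajo cmh
Hunk 7: at line 1 remove [shed] add [ekg,hmxmn] -> 8 lines: poj fqexr ekg hmxmn mrbz shw sqajo cmh
Final line 6: shw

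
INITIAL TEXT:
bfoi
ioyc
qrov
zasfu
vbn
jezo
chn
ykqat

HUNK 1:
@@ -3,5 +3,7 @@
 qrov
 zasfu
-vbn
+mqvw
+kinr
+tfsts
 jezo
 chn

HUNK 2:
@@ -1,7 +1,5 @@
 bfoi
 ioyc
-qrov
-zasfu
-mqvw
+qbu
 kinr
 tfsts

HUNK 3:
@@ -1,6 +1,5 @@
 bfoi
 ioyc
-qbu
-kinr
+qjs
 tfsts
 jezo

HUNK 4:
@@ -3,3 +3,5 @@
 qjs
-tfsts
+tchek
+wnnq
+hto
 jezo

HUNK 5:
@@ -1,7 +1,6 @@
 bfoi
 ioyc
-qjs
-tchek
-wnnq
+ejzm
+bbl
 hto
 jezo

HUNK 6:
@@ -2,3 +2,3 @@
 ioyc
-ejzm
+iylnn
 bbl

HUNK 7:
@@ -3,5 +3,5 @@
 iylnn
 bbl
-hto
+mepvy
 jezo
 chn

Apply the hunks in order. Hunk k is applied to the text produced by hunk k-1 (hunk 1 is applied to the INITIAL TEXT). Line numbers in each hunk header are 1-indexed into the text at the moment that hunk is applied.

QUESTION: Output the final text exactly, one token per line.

Answer: bfoi
ioyc
iylnn
bbl
mepvy
jezo
chn
ykqat

Derivation:
Hunk 1: at line 3 remove [vbn] add [mqvw,kinr,tfsts] -> 10 lines: bfoi ioyc qrov zasfu mqvw kinr tfsts jezo chn ykqat
Hunk 2: at line 1 remove [qrov,zasfu,mqvw] add [qbu] -> 8 lines: bfoi ioyc qbu kinr tfsts jezo chn ykqat
Hunk 3: at line 1 remove [qbu,kinr] add [qjs] -> 7 lines: bfoi ioyc qjs tfsts jezo chn ykqat
Hunk 4: at line 3 remove [tfsts] add [tchek,wnnq,hto] -> 9 lines: bfoi ioyc qjs tchek wnnq hto jezo chn ykqat
Hunk 5: at line 1 remove [qjs,tchek,wnnq] add [ejzm,bbl] -> 8 lines: bfoi ioyc ejzm bbl hto jezo chn ykqat
Hunk 6: at line 2 remove [ejzm] add [iylnn] -> 8 lines: bfoi ioyc iylnn bbl hto jezo chn ykqat
Hunk 7: at line 3 remove [hto] add [mepvy] -> 8 lines: bfoi ioyc iylnn bbl mepvy jezo chn ykqat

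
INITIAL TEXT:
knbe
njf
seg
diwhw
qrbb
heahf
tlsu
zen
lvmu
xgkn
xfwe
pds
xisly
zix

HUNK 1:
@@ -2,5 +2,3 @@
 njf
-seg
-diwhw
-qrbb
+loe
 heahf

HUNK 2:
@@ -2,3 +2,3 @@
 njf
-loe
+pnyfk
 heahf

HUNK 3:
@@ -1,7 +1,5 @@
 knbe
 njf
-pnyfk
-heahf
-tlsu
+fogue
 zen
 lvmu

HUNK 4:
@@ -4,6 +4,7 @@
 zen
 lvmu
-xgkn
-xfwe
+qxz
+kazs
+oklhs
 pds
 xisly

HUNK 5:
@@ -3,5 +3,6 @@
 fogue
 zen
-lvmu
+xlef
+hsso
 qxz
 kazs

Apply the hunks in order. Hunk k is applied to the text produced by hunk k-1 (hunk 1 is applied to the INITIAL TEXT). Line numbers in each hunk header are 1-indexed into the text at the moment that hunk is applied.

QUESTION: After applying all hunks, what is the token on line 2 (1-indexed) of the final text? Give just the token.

Answer: njf

Derivation:
Hunk 1: at line 2 remove [seg,diwhw,qrbb] add [loe] -> 12 lines: knbe njf loe heahf tlsu zen lvmu xgkn xfwe pds xisly zix
Hunk 2: at line 2 remove [loe] add [pnyfk] -> 12 lines: knbe njf pnyfk heahf tlsu zen lvmu xgkn xfwe pds xisly zix
Hunk 3: at line 1 remove [pnyfk,heahf,tlsu] add [fogue] -> 10 lines: knbe njf fogue zen lvmu xgkn xfwe pds xisly zix
Hunk 4: at line 4 remove [xgkn,xfwe] add [qxz,kazs,oklhs] -> 11 lines: knbe njf fogue zen lvmu qxz kazs oklhs pds xisly zix
Hunk 5: at line 3 remove [lvmu] add [xlef,hsso] -> 12 lines: knbe njf fogue zen xlef hsso qxz kazs oklhs pds xisly zix
Final line 2: njf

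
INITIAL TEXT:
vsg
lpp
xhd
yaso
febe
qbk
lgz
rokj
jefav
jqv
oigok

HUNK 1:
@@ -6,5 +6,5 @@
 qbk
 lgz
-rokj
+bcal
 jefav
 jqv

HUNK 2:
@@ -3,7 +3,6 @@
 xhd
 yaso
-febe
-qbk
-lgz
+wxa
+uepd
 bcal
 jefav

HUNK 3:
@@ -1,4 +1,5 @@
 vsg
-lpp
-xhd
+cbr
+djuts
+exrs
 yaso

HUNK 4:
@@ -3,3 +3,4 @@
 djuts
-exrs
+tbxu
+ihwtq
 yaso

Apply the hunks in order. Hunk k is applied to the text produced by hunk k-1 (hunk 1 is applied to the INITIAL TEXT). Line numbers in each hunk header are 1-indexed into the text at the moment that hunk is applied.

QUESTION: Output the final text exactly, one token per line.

Hunk 1: at line 6 remove [rokj] add [bcal] -> 11 lines: vsg lpp xhd yaso febe qbk lgz bcal jefav jqv oigok
Hunk 2: at line 3 remove [febe,qbk,lgz] add [wxa,uepd] -> 10 lines: vsg lpp xhd yaso wxa uepd bcal jefav jqv oigok
Hunk 3: at line 1 remove [lpp,xhd] add [cbr,djuts,exrs] -> 11 lines: vsg cbr djuts exrs yaso wxa uepd bcal jefav jqv oigok
Hunk 4: at line 3 remove [exrs] add [tbxu,ihwtq] -> 12 lines: vsg cbr djuts tbxu ihwtq yaso wxa uepd bcal jefav jqv oigok

Answer: vsg
cbr
djuts
tbxu
ihwtq
yaso
wxa
uepd
bcal
jefav
jqv
oigok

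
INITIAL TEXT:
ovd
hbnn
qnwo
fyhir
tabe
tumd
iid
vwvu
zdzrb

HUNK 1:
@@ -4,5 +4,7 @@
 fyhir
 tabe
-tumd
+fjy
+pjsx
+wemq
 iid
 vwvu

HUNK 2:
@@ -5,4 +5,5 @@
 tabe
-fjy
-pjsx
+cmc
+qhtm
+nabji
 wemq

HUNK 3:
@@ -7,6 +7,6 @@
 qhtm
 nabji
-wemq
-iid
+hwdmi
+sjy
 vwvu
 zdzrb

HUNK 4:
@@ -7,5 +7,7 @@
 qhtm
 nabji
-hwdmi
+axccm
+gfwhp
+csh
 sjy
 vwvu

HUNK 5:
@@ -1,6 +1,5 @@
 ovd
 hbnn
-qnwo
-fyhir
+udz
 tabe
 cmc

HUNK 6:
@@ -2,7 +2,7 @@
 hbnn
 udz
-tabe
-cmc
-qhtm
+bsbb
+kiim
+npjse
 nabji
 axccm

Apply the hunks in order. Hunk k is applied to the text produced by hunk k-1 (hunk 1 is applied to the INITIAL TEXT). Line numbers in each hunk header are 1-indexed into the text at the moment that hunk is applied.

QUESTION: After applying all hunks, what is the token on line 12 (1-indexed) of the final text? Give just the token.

Answer: vwvu

Derivation:
Hunk 1: at line 4 remove [tumd] add [fjy,pjsx,wemq] -> 11 lines: ovd hbnn qnwo fyhir tabe fjy pjsx wemq iid vwvu zdzrb
Hunk 2: at line 5 remove [fjy,pjsx] add [cmc,qhtm,nabji] -> 12 lines: ovd hbnn qnwo fyhir tabe cmc qhtm nabji wemq iid vwvu zdzrb
Hunk 3: at line 7 remove [wemq,iid] add [hwdmi,sjy] -> 12 lines: ovd hbnn qnwo fyhir tabe cmc qhtm nabji hwdmi sjy vwvu zdzrb
Hunk 4: at line 7 remove [hwdmi] add [axccm,gfwhp,csh] -> 14 lines: ovd hbnn qnwo fyhir tabe cmc qhtm nabji axccm gfwhp csh sjy vwvu zdzrb
Hunk 5: at line 1 remove [qnwo,fyhir] add [udz] -> 13 lines: ovd hbnn udz tabe cmc qhtm nabji axccm gfwhp csh sjy vwvu zdzrb
Hunk 6: at line 2 remove [tabe,cmc,qhtm] add [bsbb,kiim,npjse] -> 13 lines: ovd hbnn udz bsbb kiim npjse nabji axccm gfwhp csh sjy vwvu zdzrb
Final line 12: vwvu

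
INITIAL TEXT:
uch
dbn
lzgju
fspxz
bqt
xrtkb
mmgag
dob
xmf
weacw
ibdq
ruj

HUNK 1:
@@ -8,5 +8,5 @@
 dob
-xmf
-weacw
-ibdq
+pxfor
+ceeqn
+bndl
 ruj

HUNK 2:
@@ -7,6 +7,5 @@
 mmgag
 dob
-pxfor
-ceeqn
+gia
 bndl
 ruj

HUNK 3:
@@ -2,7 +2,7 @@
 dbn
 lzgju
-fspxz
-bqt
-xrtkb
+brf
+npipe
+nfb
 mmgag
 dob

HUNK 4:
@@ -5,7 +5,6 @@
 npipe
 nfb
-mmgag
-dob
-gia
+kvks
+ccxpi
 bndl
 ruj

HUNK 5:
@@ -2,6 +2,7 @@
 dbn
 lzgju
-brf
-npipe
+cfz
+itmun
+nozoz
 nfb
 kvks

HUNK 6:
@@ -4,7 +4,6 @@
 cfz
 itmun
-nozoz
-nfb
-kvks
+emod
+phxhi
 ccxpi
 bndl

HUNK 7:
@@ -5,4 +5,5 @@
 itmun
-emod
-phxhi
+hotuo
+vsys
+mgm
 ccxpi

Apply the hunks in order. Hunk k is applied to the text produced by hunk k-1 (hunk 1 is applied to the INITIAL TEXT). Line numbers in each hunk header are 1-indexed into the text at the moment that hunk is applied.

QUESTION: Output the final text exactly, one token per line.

Hunk 1: at line 8 remove [xmf,weacw,ibdq] add [pxfor,ceeqn,bndl] -> 12 lines: uch dbn lzgju fspxz bqt xrtkb mmgag dob pxfor ceeqn bndl ruj
Hunk 2: at line 7 remove [pxfor,ceeqn] add [gia] -> 11 lines: uch dbn lzgju fspxz bqt xrtkb mmgag dob gia bndl ruj
Hunk 3: at line 2 remove [fspxz,bqt,xrtkb] add [brf,npipe,nfb] -> 11 lines: uch dbn lzgju brf npipe nfb mmgag dob gia bndl ruj
Hunk 4: at line 5 remove [mmgag,dob,gia] add [kvks,ccxpi] -> 10 lines: uch dbn lzgju brf npipe nfb kvks ccxpi bndl ruj
Hunk 5: at line 2 remove [brf,npipe] add [cfz,itmun,nozoz] -> 11 lines: uch dbn lzgju cfz itmun nozoz nfb kvks ccxpi bndl ruj
Hunk 6: at line 4 remove [nozoz,nfb,kvks] add [emod,phxhi] -> 10 lines: uch dbn lzgju cfz itmun emod phxhi ccxpi bndl ruj
Hunk 7: at line 5 remove [emod,phxhi] add [hotuo,vsys,mgm] -> 11 lines: uch dbn lzgju cfz itmun hotuo vsys mgm ccxpi bndl ruj

Answer: uch
dbn
lzgju
cfz
itmun
hotuo
vsys
mgm
ccxpi
bndl
ruj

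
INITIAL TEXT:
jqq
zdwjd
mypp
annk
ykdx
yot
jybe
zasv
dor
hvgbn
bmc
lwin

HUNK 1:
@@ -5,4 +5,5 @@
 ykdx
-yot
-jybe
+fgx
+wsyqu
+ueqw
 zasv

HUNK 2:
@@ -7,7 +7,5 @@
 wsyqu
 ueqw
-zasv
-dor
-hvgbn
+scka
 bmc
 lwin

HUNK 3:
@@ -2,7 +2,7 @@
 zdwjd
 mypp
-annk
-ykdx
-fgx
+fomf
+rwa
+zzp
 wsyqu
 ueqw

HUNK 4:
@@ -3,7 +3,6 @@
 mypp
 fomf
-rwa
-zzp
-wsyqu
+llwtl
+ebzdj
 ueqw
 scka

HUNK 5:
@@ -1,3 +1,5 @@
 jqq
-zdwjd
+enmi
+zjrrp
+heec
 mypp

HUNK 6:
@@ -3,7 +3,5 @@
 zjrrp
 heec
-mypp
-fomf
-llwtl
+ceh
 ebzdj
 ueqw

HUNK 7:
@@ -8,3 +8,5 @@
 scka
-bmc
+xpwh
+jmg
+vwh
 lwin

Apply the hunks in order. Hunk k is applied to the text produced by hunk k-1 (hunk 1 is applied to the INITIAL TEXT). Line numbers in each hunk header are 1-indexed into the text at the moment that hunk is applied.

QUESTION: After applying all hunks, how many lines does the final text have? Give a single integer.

Hunk 1: at line 5 remove [yot,jybe] add [fgx,wsyqu,ueqw] -> 13 lines: jqq zdwjd mypp annk ykdx fgx wsyqu ueqw zasv dor hvgbn bmc lwin
Hunk 2: at line 7 remove [zasv,dor,hvgbn] add [scka] -> 11 lines: jqq zdwjd mypp annk ykdx fgx wsyqu ueqw scka bmc lwin
Hunk 3: at line 2 remove [annk,ykdx,fgx] add [fomf,rwa,zzp] -> 11 lines: jqq zdwjd mypp fomf rwa zzp wsyqu ueqw scka bmc lwin
Hunk 4: at line 3 remove [rwa,zzp,wsyqu] add [llwtl,ebzdj] -> 10 lines: jqq zdwjd mypp fomf llwtl ebzdj ueqw scka bmc lwin
Hunk 5: at line 1 remove [zdwjd] add [enmi,zjrrp,heec] -> 12 lines: jqq enmi zjrrp heec mypp fomf llwtl ebzdj ueqw scka bmc lwin
Hunk 6: at line 3 remove [mypp,fomf,llwtl] add [ceh] -> 10 lines: jqq enmi zjrrp heec ceh ebzdj ueqw scka bmc lwin
Hunk 7: at line 8 remove [bmc] add [xpwh,jmg,vwh] -> 12 lines: jqq enmi zjrrp heec ceh ebzdj ueqw scka xpwh jmg vwh lwin
Final line count: 12

Answer: 12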